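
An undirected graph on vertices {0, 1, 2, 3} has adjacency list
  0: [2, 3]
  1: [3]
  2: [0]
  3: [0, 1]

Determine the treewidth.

A width-1 tree decomposition is:
Bags: B1 = {1, 3}  B2 = {0, 3}  B3 = {0, 2}
Tree: B1–B2, B2–B3
Each bag holds 2 vertices, so the decomposition has width 1, which upper-bounds the treewidth. Any graph with an edge has treewidth ≥ 1, and G has the edge 1–3. Therefore the treewidth is 1.

1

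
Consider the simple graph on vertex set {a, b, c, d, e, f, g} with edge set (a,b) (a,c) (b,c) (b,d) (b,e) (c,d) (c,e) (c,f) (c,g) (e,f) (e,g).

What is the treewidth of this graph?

A width-2 tree decomposition is:
Bags: B1 = {c, e, f}  B2 = {b, c, e}  B3 = {a, b, c}  B4 = {c, e, g}  B5 = {b, c, d}
Tree: B1–B2, B2–B3, B1–B4, B3–B5
The largest bag has 3 vertices, giving width 2; this decomposition certifies tw(G) ≤ 2. Conversely, {c, e, g} is a clique of size 3, and the vertices of any clique must share a bag in every tree decomposition; so some bag has ≥ 3 vertices and tw(G) ≥ 2. Therefore the treewidth is 2.

2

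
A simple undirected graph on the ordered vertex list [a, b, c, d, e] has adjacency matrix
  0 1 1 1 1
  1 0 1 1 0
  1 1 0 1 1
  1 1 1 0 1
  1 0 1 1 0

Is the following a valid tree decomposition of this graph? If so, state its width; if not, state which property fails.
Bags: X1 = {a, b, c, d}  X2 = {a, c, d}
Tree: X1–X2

No — vertex e appears in no bag.

A tree decomposition must satisfy three properties: every vertex lies in some bag; for every edge, both endpoints lie together in some bag; and for every vertex, the bags containing it form a connected subtree. Here vertex e appears in no bag, so the decomposition is invalid.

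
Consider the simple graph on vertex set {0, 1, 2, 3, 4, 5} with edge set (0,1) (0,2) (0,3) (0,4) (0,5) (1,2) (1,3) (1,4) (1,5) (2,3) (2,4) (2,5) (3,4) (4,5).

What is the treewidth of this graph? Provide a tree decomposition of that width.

The largest bag has 5 vertices, giving width 4; this decomposition certifies tw(G) ≤ 4. For the lower bound, the 5 vertices {0, 1, 2, 3, 4} are pairwise adjacent, and any tree decomposition puts a clique entirely inside one bag — forcing width ≥ 4. Therefore the treewidth is 4.

Treewidth 4.
One such decomposition:
Bags: B1 = {0, 1, 2, 3, 4}  B2 = {0, 1, 2, 4, 5}
Tree: B1–B2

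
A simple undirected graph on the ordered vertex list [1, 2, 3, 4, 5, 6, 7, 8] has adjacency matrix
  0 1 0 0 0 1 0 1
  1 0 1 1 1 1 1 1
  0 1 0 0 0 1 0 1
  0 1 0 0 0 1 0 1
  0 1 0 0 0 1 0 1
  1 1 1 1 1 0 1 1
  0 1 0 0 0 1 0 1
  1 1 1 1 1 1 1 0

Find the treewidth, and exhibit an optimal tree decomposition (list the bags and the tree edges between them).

Every bag has size at most 4, so the width is 4 − 1 = 3 and tw(G) ≤ 3. Conversely, {1, 2, 6, 8} is a clique of size 4, and the vertices of any clique must share a bag in every tree decomposition; so some bag has ≥ 4 vertices and tw(G) ≥ 3. Combining the bounds, tw(G) = 3.

Treewidth 3.
One such decomposition:
Bags: B1 = {2, 6, 7, 8}  B2 = {2, 3, 6, 8}  B3 = {2, 4, 6, 8}  B4 = {1, 2, 6, 8}  B5 = {2, 5, 6, 8}
Tree: B1–B2, B1–B3, B1–B4, B1–B5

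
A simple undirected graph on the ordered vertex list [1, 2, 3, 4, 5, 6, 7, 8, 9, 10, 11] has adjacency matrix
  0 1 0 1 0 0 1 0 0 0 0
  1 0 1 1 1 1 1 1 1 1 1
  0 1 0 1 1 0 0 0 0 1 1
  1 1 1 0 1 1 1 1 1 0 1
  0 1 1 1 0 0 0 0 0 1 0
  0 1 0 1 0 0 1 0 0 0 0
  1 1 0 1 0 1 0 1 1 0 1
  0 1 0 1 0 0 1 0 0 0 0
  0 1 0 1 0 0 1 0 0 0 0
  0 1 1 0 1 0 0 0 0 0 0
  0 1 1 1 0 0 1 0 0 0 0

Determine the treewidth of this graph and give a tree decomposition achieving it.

Treewidth 3.
One optimal decomposition is:
Bags: B1 = {2, 3, 5, 10}  B2 = {2, 3, 4, 5}  B3 = {2, 3, 4, 11}  B4 = {2, 4, 7, 11}  B5 = {2, 4, 7, 8}  B6 = {2, 4, 7, 9}  B7 = {1, 2, 4, 7}  B8 = {2, 4, 6, 7}
Tree: B1–B2, B2–B3, B3–B4, B4–B5, B4–B6, B6–B7, B6–B8

Every bag has size at most 4, so the width is 4 − 1 = 3 and tw(G) ≤ 3. For the lower bound, the 4 vertices {2, 3, 5, 10} are pairwise adjacent, and any tree decomposition puts a clique entirely inside one bag — forcing width ≥ 3. Hence tw(G) = 3 exactly.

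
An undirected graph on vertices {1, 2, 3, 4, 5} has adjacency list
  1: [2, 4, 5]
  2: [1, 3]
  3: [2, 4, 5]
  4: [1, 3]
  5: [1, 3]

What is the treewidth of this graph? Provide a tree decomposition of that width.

Each bag holds 3 vertices, so the decomposition has width 2, which upper-bounds the treewidth. For the lower bound, G contains the cycle 1–2–3–4–1, so G is not a forest; only forests have treewidth ≤ 1, hence tw(G) ≥ 2. Therefore the treewidth is 2.

Treewidth 2.
Bags: B1 = {1, 2, 3}  B2 = {1, 3, 4}  B3 = {1, 3, 5}
Tree: B1–B2, B2–B3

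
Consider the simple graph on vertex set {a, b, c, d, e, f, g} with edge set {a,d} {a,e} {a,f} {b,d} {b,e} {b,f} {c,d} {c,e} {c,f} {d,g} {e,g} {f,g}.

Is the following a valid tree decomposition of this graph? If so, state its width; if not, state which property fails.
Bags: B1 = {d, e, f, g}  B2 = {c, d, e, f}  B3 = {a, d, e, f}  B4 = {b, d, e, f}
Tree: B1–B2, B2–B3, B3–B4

Yes; width 3.

Vertex coverage: the bags together contain {a, b, c, d, e, f, g}, the full vertex set. Edge coverage: each edge of G has both endpoints in at least one bag. Running intersection: for every vertex, the bags containing it form a connected subtree. All three properties hold, so this is a valid tree decomposition of width max|bag| − 1 = 3, and hence tw(G) ≤ 3.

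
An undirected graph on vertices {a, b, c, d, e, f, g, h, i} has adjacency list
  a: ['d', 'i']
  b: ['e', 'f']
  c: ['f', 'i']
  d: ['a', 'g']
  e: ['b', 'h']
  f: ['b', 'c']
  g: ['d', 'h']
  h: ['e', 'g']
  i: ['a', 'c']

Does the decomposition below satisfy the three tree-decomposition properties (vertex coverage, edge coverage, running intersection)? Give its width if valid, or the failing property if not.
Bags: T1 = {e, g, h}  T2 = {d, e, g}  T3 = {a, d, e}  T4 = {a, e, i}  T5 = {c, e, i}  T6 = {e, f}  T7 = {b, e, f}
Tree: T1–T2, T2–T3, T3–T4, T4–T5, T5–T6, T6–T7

A tree decomposition must satisfy three properties: every vertex lies in some bag; for every edge, both endpoints lie together in some bag; and for every vertex, the bags containing it form a connected subtree. Here edge (c,f) lies in no bag, so the decomposition is invalid.

No — edge (c,f) lies in no bag.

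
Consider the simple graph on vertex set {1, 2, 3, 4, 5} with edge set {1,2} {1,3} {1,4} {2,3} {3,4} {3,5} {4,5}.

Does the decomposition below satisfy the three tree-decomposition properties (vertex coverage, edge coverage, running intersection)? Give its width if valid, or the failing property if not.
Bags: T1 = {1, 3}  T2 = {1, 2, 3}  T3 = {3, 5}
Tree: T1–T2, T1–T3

No — vertex 4 appears in no bag.

A tree decomposition must satisfy three properties: every vertex lies in some bag; for every edge, both endpoints lie together in some bag; and for every vertex, the bags containing it form a connected subtree. Here vertex 4 appears in no bag, so the decomposition is invalid.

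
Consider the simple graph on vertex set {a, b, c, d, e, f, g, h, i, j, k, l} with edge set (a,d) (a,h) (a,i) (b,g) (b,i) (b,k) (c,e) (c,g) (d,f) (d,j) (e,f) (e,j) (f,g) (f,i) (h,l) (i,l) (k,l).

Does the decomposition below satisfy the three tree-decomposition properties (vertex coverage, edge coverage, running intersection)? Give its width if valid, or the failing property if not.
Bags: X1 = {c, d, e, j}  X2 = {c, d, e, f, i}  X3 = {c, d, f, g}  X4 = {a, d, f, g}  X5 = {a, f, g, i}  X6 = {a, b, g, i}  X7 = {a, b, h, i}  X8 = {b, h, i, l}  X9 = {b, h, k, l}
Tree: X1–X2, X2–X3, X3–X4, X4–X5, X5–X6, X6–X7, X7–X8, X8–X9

No — bags containing vertex i are not connected in the tree.

A tree decomposition must satisfy three properties: every vertex lies in some bag; for every edge, both endpoints lie together in some bag; and for every vertex, the bags containing it form a connected subtree. Here bags containing vertex i are not connected in the tree, so the decomposition is invalid.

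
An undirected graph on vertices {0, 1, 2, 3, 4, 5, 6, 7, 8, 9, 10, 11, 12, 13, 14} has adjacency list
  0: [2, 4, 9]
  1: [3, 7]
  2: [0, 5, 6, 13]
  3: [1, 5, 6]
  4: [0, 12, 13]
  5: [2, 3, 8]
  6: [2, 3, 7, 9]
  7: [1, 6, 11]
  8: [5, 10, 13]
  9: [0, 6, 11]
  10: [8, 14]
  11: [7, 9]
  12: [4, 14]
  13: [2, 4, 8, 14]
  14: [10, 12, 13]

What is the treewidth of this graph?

3

A width-3 tree decomposition is:
Bags: B1 = {4, 10, 12, 14}  B2 = {4, 10, 13, 14}  B3 = {4, 8, 10, 13}  B4 = {0, 4, 8, 13}  B5 = {0, 2, 8, 13}  B6 = {0, 2, 5, 8}  B7 = {0, 2, 5, 9}  B8 = {2, 5, 6, 9}  B9 = {3, 5, 6, 9}  B10 = {3, 6, 9, 11}  B11 = {3, 6, 7, 11}  B12 = {1, 3, 7, 11}
Tree: B1–B2, B2–B3, B3–B4, B4–B5, B5–B6, B6–B7, B7–B8, B8–B9, B9–B10, B10–B11, B11–B12
Each bag holds 4 vertices, so the decomposition has width 3, which upper-bounds the treewidth. For the lower bound: the 4 vertex sets {10,12,14}, {4}, {13}, {0,2,5,8} are disjoint, each induces a connected subgraph, and every pair is joined by at least one edge of G. Contracting each set to a single vertex therefore yields K_{4} as a minor, and since treewidth is minor-monotone, tw(G) ≥ tw(K_{4}) = 3. Hence tw(G) = 3 exactly.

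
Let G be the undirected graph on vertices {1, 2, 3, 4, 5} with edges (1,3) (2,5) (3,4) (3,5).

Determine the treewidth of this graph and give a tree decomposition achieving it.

Treewidth 1.
Bags: B1 = {2, 5}  B2 = {3, 5}  B3 = {3, 4}  B4 = {1, 3}
Tree: B1–B2, B2–B3, B3–B4

Every bag has size at most 2, so the width is 2 − 1 = 1 and tw(G) ≤ 1. Since G has at least one edge (e.g. 2–5), it is not an edgeless graph, so tw(G) ≥ 1. The upper and lower bounds meet at 1, so that is the treewidth.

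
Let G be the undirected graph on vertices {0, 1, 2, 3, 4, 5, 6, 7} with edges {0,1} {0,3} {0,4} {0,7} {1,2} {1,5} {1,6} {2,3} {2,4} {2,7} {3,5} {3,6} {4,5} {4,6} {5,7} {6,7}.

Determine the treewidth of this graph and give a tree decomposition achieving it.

Treewidth 4.
Bags: B1 = {0, 2, 3, 5, 6}  B2 = {0, 2, 4, 5, 6}  B3 = {0, 1, 2, 5, 6}  B4 = {0, 2, 5, 6, 7}
Tree: B1–B2, B2–B3, B3–B4

The largest bag has 5 vertices, giving width 4; this decomposition certifies tw(G) ≤ 4. For the lower bound: the 5 vertex sets {2,3}, {0,4}, {1,5}, {6}, {7} are disjoint, each induces a connected subgraph, and every pair is joined by at least one edge of G. Contracting each set to a single vertex therefore yields K_{5} as a minor, and since treewidth is minor-monotone, tw(G) ≥ tw(K_{5}) = 4. Hence tw(G) = 4 exactly.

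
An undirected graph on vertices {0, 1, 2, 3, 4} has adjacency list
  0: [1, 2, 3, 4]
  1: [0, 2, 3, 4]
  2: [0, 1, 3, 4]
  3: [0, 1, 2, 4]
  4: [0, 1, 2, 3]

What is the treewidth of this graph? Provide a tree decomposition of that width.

Treewidth 4.
Bags: B1 = {0, 1, 2, 3, 4}
Tree: (single bag)

A single bag containing all 5 vertices is trivially a valid decomposition of width 4. Conversely, {0, 1, 2, 3, 4} is a clique of size 5, and the vertices of any clique must share a bag in every tree decomposition; so some bag has ≥ 5 vertices and tw(G) ≥ 4. Combining the bounds, tw(G) = 4.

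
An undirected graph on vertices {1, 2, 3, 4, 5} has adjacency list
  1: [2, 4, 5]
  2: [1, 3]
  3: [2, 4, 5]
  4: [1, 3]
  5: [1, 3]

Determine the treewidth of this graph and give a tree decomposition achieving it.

Treewidth 2.
Bags: B1 = {1, 3, 5}  B2 = {1, 3, 4}  B3 = {1, 2, 3}
Tree: B1–B2, B2–B3

Every bag has size at most 3, so the width is 3 − 1 = 2 and tw(G) ≤ 2. For the lower bound, G contains the cycle 5–3–4–1–5, so G is not a forest; only forests have treewidth ≤ 1, hence tw(G) ≥ 2. Hence tw(G) = 2 exactly.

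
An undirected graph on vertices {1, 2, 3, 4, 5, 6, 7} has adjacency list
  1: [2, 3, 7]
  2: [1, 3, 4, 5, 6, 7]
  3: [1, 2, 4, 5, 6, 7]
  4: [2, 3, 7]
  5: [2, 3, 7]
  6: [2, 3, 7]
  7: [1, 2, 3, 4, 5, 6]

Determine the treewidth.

A width-3 tree decomposition is:
Bags: B1 = {2, 3, 4, 7}  B2 = {1, 2, 3, 7}  B3 = {2, 3, 6, 7}  B4 = {2, 3, 5, 7}
Tree: B1–B2, B2–B3, B2–B4
Each bag holds 4 vertices, so the decomposition has width 3, which upper-bounds the treewidth. Conversely, {1, 2, 3, 7} is a clique of size 4, and the vertices of any clique must share a bag in every tree decomposition; so some bag has ≥ 4 vertices and tw(G) ≥ 3. Hence tw(G) = 3 exactly.

3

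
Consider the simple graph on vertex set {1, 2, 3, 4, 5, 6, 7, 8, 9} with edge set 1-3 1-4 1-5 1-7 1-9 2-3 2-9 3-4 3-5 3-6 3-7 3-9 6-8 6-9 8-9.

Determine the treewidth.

2

A width-2 tree decomposition is:
Bags: B1 = {1, 3, 9}  B2 = {1, 3, 7}  B3 = {1, 3, 4}  B4 = {3, 6, 9}  B5 = {1, 3, 5}  B6 = {6, 8, 9}  B7 = {2, 3, 9}
Tree: B1–B2, B2–B3, B1–B4, B2–B5, B4–B6, B4–B7
The largest bag has 3 vertices, giving width 2; this decomposition certifies tw(G) ≤ 2. On the other hand G contains the 3-clique {6, 8, 9}. A clique must lie in a single bag of any decomposition, so no decomposition can have width below 2. Hence tw(G) = 2 exactly.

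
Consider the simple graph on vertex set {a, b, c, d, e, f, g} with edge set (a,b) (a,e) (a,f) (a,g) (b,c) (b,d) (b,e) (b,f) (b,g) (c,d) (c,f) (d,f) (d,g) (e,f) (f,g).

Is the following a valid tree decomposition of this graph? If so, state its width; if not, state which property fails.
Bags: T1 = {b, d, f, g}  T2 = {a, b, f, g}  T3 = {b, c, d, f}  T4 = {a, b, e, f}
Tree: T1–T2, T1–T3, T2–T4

Vertex coverage: the bags together contain {a, b, c, d, e, f, g}, the full vertex set. Edge coverage: each edge of G has both endpoints in at least one bag. Running intersection: for every vertex, the bags containing it form a connected subtree. All three properties hold, so this is a valid tree decomposition of width max|bag| − 1 = 3, and hence tw(G) ≤ 3.

Yes; width 3.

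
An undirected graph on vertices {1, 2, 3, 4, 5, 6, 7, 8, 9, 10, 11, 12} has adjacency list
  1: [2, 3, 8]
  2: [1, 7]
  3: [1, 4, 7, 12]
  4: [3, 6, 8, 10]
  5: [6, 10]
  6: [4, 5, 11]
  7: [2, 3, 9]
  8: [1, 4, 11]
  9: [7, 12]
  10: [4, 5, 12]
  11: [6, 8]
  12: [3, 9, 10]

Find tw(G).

A width-3 tree decomposition is:
Bags: B1 = {5, 6, 10, 11}  B2 = {4, 6, 10, 11}  B3 = {4, 8, 10, 11}  B4 = {4, 8, 10, 12}  B5 = {3, 4, 8, 12}  B6 = {1, 3, 8, 12}  B7 = {1, 3, 9, 12}  B8 = {1, 3, 7, 9}  B9 = {1, 2, 7, 9}
Tree: B1–B2, B2–B3, B3–B4, B4–B5, B5–B6, B6–B7, B7–B8, B8–B9
Every bag has size at most 4, so the width is 4 − 1 = 3 and tw(G) ≤ 3. For the lower bound: the 4 vertex sets {5,6,11}, {10}, {4}, {1,3,8,12} are disjoint, each induces a connected subgraph, and every pair is joined by at least one edge of G. Contracting each set to a single vertex therefore yields K_{4} as a minor, and since treewidth is minor-monotone, tw(G) ≥ tw(K_{4}) = 3. Hence tw(G) = 3 exactly.

3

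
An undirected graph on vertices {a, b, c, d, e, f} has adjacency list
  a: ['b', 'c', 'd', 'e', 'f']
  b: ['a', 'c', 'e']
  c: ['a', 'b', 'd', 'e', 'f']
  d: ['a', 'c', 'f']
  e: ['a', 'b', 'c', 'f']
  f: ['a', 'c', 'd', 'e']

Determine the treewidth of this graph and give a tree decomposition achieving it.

Treewidth 3.
One optimal decomposition is:
Bags: B1 = {a, c, d, f}  B2 = {a, c, e, f}  B3 = {a, b, c, e}
Tree: B1–B2, B2–B3

The largest bag has 4 vertices, giving width 3; this decomposition certifies tw(G) ≤ 3. On the other hand G contains the 4-clique {a, c, d, f}. A clique must lie in a single bag of any decomposition, so no decomposition can have width below 3. Combining the bounds, tw(G) = 3.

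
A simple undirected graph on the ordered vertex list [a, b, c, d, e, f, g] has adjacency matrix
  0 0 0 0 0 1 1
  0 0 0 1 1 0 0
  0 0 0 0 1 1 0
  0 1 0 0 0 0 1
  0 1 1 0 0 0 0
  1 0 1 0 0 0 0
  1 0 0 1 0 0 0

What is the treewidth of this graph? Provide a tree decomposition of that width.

The largest bag has 3 vertices, giving width 2; this decomposition certifies tw(G) ≤ 2. The edges f–a–g–d–b–e–c–f form a cycle, so G is not a tree and its treewidth is at least 2. Combining the bounds, tw(G) = 2.

Treewidth 2.
One optimal decomposition is:
Bags: B1 = {a, f, g}  B2 = {d, f, g}  B3 = {b, d, f}  B4 = {b, e, f}  B5 = {c, e, f}
Tree: B1–B2, B2–B3, B3–B4, B4–B5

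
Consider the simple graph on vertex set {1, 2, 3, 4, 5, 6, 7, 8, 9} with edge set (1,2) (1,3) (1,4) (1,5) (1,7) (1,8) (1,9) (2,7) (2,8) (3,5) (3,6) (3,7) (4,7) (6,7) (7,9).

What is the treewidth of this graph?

2

A width-2 tree decomposition is:
Bags: B1 = {1, 3, 7}  B2 = {1, 4, 7}  B3 = {3, 6, 7}  B4 = {1, 3, 5}  B5 = {1, 2, 7}  B6 = {1, 2, 8}  B7 = {1, 7, 9}
Tree: B1–B2, B1–B3, B1–B4, B2–B5, B5–B6, B1–B7
The largest bag has 3 vertices, giving width 2; this decomposition certifies tw(G) ≤ 2. Conversely, {1, 2, 8} is a clique of size 3, and the vertices of any clique must share a bag in every tree decomposition; so some bag has ≥ 3 vertices and tw(G) ≥ 2. Therefore the treewidth is 2.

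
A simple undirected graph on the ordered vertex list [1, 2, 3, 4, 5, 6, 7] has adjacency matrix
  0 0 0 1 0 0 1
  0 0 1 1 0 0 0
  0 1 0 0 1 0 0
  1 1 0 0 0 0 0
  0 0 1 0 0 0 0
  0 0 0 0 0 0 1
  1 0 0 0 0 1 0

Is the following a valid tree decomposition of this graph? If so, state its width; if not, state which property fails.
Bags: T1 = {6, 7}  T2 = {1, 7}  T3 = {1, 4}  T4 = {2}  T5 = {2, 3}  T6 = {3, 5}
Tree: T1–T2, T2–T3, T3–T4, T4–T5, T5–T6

A tree decomposition must satisfy three properties: every vertex lies in some bag; for every edge, both endpoints lie together in some bag; and for every vertex, the bags containing it form a connected subtree. Here edge (4,2) lies in no bag, so the decomposition is invalid.

No — edge (4,2) lies in no bag.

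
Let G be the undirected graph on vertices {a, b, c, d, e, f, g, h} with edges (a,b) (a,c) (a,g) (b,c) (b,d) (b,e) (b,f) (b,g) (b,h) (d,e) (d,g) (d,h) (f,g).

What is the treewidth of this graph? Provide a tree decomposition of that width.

The largest bag has 3 vertices, giving width 2; this decomposition certifies tw(G) ≤ 2. Conversely, {b, d, g} is a clique of size 3, and the vertices of any clique must share a bag in every tree decomposition; so some bag has ≥ 3 vertices and tw(G) ≥ 2. Therefore the treewidth is 2.

Treewidth 2.
One such decomposition:
Bags: B1 = {b, d, g}  B2 = {a, b, g}  B3 = {b, d, h}  B4 = {b, f, g}  B5 = {a, b, c}  B6 = {b, d, e}
Tree: B1–B2, B1–B3, B1–B4, B2–B5, B1–B6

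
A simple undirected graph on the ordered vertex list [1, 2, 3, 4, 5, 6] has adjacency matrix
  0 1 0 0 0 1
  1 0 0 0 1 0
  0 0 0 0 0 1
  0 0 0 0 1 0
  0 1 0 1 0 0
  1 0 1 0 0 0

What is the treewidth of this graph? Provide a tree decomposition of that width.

Treewidth 1.
Bags: B1 = {3, 6}  B2 = {1, 6}  B3 = {1, 2}  B4 = {2, 5}  B5 = {4, 5}
Tree: B1–B2, B2–B3, B3–B4, B4–B5

The largest bag has 2 vertices, giving width 1; this decomposition certifies tw(G) ≤ 1. Any graph with an edge has treewidth ≥ 1, and G has the edge 3–6. Combining the bounds, tw(G) = 1.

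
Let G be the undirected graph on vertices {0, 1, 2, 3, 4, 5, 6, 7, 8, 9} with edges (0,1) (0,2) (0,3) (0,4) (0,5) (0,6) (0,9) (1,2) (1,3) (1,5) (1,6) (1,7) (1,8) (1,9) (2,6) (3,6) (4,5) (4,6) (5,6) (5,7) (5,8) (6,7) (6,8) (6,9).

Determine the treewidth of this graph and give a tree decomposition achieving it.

Treewidth 3.
One optimal decomposition is:
Bags: B1 = {0, 4, 5, 6}  B2 = {0, 1, 5, 6}  B3 = {0, 1, 2, 6}  B4 = {0, 1, 3, 6}  B5 = {0, 1, 6, 9}  B6 = {1, 5, 6, 7}  B7 = {1, 5, 6, 8}
Tree: B1–B2, B2–B3, B2–B4, B3–B5, B2–B6, B2–B7

Every bag has size at most 4, so the width is 4 − 1 = 3 and tw(G) ≤ 3. For the lower bound, the 4 vertices {0, 1, 6, 9} are pairwise adjacent, and any tree decomposition puts a clique entirely inside one bag — forcing width ≥ 3. Hence tw(G) = 3 exactly.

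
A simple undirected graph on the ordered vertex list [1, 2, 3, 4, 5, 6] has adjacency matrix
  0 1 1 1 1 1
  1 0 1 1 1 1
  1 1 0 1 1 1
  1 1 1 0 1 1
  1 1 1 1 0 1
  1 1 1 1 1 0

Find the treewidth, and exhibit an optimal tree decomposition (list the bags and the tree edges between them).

A single bag containing all 6 vertices is trivially a valid decomposition of width 5. On the other hand G contains the 6-clique {1, 2, 3, 4, 5, 6}. A clique must lie in a single bag of any decomposition, so no decomposition can have width below 5. Combining the bounds, tw(G) = 5.

Treewidth 5.
One such decomposition:
Bags: B1 = {1, 2, 3, 4, 5, 6}
Tree: (single bag)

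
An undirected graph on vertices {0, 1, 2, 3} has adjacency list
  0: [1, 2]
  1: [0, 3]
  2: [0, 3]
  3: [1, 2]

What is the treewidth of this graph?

A width-2 tree decomposition is:
Bags: B1 = {0, 1, 3}  B2 = {0, 2, 3}
Tree: B1–B2
Each bag holds 3 vertices, so the decomposition has width 2, which upper-bounds the treewidth. The edges 3–1–0–2–3 form a cycle, so G is not a tree and its treewidth is at least 2. Therefore the treewidth is 2.

2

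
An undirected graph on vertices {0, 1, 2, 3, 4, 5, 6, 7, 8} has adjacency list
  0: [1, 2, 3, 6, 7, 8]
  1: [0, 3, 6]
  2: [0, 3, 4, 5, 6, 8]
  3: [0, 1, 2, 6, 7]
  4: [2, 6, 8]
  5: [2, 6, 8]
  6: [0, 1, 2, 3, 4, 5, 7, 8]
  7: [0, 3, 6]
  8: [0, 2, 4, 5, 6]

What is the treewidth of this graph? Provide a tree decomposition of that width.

Treewidth 3.
One such decomposition:
Bags: B1 = {0, 3, 6, 7}  B2 = {0, 2, 3, 6}  B3 = {0, 2, 6, 8}  B4 = {2, 5, 6, 8}  B5 = {0, 1, 3, 6}  B6 = {2, 4, 6, 8}
Tree: B1–B2, B2–B3, B3–B4, B2–B5, B4–B6

Each bag holds 4 vertices, so the decomposition has width 3, which upper-bounds the treewidth. Conversely, {0, 2, 6, 8} is a clique of size 4, and the vertices of any clique must share a bag in every tree decomposition; so some bag has ≥ 4 vertices and tw(G) ≥ 3. Therefore the treewidth is 3.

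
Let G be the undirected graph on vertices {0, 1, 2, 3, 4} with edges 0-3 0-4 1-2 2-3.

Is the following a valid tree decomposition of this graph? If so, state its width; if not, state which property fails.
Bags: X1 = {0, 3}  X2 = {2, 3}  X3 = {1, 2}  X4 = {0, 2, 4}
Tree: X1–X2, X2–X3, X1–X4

No — bags containing vertex 2 are not connected in the tree.

A tree decomposition must satisfy three properties: every vertex lies in some bag; for every edge, both endpoints lie together in some bag; and for every vertex, the bags containing it form a connected subtree. Here bags containing vertex 2 are not connected in the tree, so the decomposition is invalid.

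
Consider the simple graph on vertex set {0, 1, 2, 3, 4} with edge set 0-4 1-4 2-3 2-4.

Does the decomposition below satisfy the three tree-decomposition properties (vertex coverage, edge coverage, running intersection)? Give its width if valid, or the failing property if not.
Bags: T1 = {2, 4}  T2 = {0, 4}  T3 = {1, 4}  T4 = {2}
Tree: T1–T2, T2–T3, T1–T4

A tree decomposition must satisfy three properties: every vertex lies in some bag; for every edge, both endpoints lie together in some bag; and for every vertex, the bags containing it form a connected subtree. Here vertex 3 appears in no bag, so the decomposition is invalid.

No — vertex 3 appears in no bag.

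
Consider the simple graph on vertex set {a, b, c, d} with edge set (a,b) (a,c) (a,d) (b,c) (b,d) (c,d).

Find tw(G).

A width-3 tree decomposition is:
Bags: B1 = {a, b, c, d}
Tree: (single bag)
With just one bag of size 4, the width is 4 − 1 = 3, so tw(G) ≤ 3. For the lower bound, the 4 vertices {a, b, c, d} are pairwise adjacent, and any tree decomposition puts a clique entirely inside one bag — forcing width ≥ 3. Combining the bounds, tw(G) = 3.

3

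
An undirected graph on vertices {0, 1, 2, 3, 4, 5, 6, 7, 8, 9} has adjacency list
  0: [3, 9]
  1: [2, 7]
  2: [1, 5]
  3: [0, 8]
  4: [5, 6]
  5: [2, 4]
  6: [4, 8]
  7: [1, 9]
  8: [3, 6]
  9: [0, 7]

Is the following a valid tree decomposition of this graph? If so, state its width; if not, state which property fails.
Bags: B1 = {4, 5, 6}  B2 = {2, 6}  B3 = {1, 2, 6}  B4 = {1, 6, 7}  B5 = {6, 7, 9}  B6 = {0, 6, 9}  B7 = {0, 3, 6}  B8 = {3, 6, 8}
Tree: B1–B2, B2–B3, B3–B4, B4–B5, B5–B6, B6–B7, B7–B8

A tree decomposition must satisfy three properties: every vertex lies in some bag; for every edge, both endpoints lie together in some bag; and for every vertex, the bags containing it form a connected subtree. Here edge (5,2) lies in no bag, so the decomposition is invalid.

No — edge (5,2) lies in no bag.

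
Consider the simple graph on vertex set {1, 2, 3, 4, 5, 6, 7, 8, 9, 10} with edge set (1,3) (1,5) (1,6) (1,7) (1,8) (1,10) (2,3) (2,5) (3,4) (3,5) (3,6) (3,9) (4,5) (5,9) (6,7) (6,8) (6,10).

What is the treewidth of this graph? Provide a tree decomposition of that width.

Treewidth 2.
Bags: B1 = {1, 3, 5}  B2 = {3, 4, 5}  B3 = {1, 3, 6}  B4 = {1, 6, 10}  B5 = {3, 5, 9}  B6 = {1, 6, 7}  B7 = {2, 3, 5}  B8 = {1, 6, 8}
Tree: B1–B2, B1–B3, B3–B4, B2–B5, B3–B6, B2–B7, B3–B8

Every bag has size at most 3, so the width is 3 − 1 = 2 and tw(G) ≤ 2. Conversely, {1, 3, 5} is a clique of size 3, and the vertices of any clique must share a bag in every tree decomposition; so some bag has ≥ 3 vertices and tw(G) ≥ 2. Therefore the treewidth is 2.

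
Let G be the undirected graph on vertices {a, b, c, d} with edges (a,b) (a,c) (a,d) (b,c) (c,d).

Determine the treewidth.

A width-2 tree decomposition is:
Bags: B1 = {a, b, c}  B2 = {a, c, d}
Tree: B1–B2
Every bag has size at most 3, so the width is 3 − 1 = 2 and tw(G) ≤ 2. Conversely, {a, c, d} is a clique of size 3, and the vertices of any clique must share a bag in every tree decomposition; so some bag has ≥ 3 vertices and tw(G) ≥ 2. Therefore the treewidth is 2.

2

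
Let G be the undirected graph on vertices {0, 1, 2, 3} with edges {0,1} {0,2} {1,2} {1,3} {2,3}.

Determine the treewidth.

A width-2 tree decomposition is:
Bags: B1 = {1, 2, 3}  B2 = {0, 1, 2}
Tree: B1–B2
Every bag has size at most 3, so the width is 3 − 1 = 2 and tw(G) ≤ 2. For the lower bound, the 3 vertices {0, 1, 2} are pairwise adjacent, and any tree decomposition puts a clique entirely inside one bag — forcing width ≥ 2. Therefore the treewidth is 2.

2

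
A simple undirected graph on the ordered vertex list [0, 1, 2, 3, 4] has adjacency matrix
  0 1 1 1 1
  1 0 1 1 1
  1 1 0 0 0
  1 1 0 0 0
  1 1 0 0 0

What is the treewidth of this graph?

A width-2 tree decomposition is:
Bags: B1 = {0, 1, 2}  B2 = {0, 1, 3}  B3 = {0, 1, 4}
Tree: B1–B2, B1–B3
The largest bag has 3 vertices, giving width 2; this decomposition certifies tw(G) ≤ 2. For the lower bound, the 3 vertices {0, 1, 2} are pairwise adjacent, and any tree decomposition puts a clique entirely inside one bag — forcing width ≥ 2. Hence tw(G) = 2 exactly.

2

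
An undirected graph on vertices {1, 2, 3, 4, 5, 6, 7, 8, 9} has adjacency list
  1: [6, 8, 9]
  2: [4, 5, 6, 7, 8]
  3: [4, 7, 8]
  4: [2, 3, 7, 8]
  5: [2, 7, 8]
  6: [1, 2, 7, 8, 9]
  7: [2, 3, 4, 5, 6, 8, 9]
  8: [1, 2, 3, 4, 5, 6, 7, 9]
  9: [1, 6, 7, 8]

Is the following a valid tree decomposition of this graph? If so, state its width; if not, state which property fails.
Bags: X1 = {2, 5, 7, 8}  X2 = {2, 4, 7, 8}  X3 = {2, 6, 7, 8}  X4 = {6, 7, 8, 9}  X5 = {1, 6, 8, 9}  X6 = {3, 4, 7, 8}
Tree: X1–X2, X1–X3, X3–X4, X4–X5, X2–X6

Vertex coverage: the bags together contain {1, 2, 3, 4, 5, 6, 7, 8, 9}, the full vertex set. Edge coverage: each edge of G has both endpoints in at least one bag. Running intersection: for every vertex, the bags containing it form a connected subtree. All three properties hold, so this is a valid tree decomposition of width max|bag| − 1 = 3, and hence tw(G) ≤ 3.

Yes; width 3.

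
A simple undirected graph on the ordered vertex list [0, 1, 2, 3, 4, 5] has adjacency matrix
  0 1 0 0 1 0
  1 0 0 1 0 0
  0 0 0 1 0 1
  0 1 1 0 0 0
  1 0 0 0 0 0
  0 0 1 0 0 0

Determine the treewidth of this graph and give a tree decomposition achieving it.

Each bag holds 2 vertices, so the decomposition has width 1, which upper-bounds the treewidth. Since G has at least one edge (e.g. 5–2), it is not an edgeless graph, so tw(G) ≥ 1. Therefore the treewidth is 1.

Treewidth 1.
Bags: B1 = {2, 5}  B2 = {2, 3}  B3 = {1, 3}  B4 = {0, 1}  B5 = {0, 4}
Tree: B1–B2, B2–B3, B3–B4, B4–B5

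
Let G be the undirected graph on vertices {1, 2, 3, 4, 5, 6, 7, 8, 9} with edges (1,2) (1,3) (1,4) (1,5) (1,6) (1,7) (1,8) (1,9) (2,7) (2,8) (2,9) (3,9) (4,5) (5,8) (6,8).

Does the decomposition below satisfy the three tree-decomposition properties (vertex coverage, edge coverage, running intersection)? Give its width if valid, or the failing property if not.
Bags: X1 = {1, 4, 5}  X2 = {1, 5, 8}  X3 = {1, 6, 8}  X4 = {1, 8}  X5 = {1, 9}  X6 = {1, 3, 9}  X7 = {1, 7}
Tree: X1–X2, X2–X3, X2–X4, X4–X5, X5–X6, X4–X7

A tree decomposition must satisfy three properties: every vertex lies in some bag; for every edge, both endpoints lie together in some bag; and for every vertex, the bags containing it form a connected subtree. Here vertex 2 appears in no bag, so the decomposition is invalid.

No — vertex 2 appears in no bag.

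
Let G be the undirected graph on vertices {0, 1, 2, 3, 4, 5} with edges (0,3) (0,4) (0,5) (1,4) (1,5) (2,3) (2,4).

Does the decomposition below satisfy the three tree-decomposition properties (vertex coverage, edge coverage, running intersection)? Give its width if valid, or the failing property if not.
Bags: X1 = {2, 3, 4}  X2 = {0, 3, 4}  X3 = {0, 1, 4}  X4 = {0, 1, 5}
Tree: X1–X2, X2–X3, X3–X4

Yes; width 2.

Every vertex of G appears in some bag (union = {0, 1, 2, 3, 4, 5}); every edge is covered by a bag; and for each vertex v the set of bags containing v is connected in the bag tree. The decomposition is therefore valid. The largest bag has 3 vertices, so the width is 2.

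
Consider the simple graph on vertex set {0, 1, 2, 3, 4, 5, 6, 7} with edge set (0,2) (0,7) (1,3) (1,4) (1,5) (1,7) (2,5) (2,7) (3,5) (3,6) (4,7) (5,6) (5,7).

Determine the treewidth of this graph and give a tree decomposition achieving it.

Each bag holds 3 vertices, so the decomposition has width 2, which upper-bounds the treewidth. On the other hand G contains the 3-clique {0, 2, 7}. A clique must lie in a single bag of any decomposition, so no decomposition can have width below 2. Hence tw(G) = 2 exactly.

Treewidth 2.
One optimal decomposition is:
Bags: B1 = {1, 5, 7}  B2 = {2, 5, 7}  B3 = {0, 2, 7}  B4 = {1, 4, 7}  B5 = {1, 3, 5}  B6 = {3, 5, 6}
Tree: B1–B2, B2–B3, B1–B4, B1–B5, B5–B6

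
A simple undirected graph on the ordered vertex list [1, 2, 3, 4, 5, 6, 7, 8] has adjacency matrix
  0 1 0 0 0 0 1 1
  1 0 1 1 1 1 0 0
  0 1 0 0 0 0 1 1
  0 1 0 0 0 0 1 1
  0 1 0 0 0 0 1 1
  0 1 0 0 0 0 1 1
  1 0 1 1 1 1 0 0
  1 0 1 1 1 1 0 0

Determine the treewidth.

3

A width-3 tree decomposition is:
Bags: B1 = {2, 4, 7, 8}  B2 = {1, 2, 7, 8}  B3 = {2, 3, 7, 8}  B4 = {2, 6, 7, 8}  B5 = {2, 5, 7, 8}
Tree: B1–B2, B2–B3, B3–B4, B4–B5
Every bag has size at most 4, so the width is 4 − 1 = 3 and tw(G) ≤ 3. For the lower bound: the 4 vertex sets {4,8}, {1,2}, {7}, {3} are disjoint, each induces a connected subgraph, and every pair is joined by at least one edge of G. Contracting each set to a single vertex therefore yields K_{4} as a minor, and since treewidth is minor-monotone, tw(G) ≥ tw(K_{4}) = 3. Combining the bounds, tw(G) = 3.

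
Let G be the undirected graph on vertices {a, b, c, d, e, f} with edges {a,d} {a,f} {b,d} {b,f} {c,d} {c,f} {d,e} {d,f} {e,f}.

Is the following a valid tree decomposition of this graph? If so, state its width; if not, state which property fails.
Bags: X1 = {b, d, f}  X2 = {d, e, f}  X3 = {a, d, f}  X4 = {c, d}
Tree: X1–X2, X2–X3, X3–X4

No — edge (f,c) lies in no bag.

A tree decomposition must satisfy three properties: every vertex lies in some bag; for every edge, both endpoints lie together in some bag; and for every vertex, the bags containing it form a connected subtree. Here edge (f,c) lies in no bag, so the decomposition is invalid.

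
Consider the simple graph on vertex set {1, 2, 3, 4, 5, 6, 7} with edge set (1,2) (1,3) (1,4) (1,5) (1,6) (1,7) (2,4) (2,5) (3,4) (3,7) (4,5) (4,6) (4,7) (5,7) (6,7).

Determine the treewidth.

3

A width-3 tree decomposition is:
Bags: B1 = {1, 3, 4, 7}  B2 = {1, 4, 5, 7}  B3 = {1, 2, 4, 5}  B4 = {1, 4, 6, 7}
Tree: B1–B2, B2–B3, B2–B4
Each bag holds 4 vertices, so the decomposition has width 3, which upper-bounds the treewidth. For the lower bound, the 4 vertices {1, 2, 4, 5} are pairwise adjacent, and any tree decomposition puts a clique entirely inside one bag — forcing width ≥ 3. Therefore the treewidth is 3.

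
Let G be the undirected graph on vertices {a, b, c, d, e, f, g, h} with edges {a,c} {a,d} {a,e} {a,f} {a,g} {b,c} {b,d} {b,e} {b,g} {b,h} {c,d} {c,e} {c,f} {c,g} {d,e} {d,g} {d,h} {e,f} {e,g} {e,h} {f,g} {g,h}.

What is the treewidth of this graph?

4

A width-4 tree decomposition is:
Bags: B1 = {b, d, e, g, h}  B2 = {b, c, d, e, g}  B3 = {a, c, d, e, g}  B4 = {a, c, e, f, g}
Tree: B1–B2, B2–B3, B3–B4
Each bag holds 5 vertices, so the decomposition has width 4, which upper-bounds the treewidth. On the other hand G contains the 5-clique {b, d, e, g, h}. A clique must lie in a single bag of any decomposition, so no decomposition can have width below 4. Therefore the treewidth is 4.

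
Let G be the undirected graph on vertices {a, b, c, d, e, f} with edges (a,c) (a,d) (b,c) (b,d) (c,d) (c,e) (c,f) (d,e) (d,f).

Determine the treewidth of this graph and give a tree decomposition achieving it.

Each bag holds 3 vertices, so the decomposition has width 2, which upper-bounds the treewidth. Conversely, {c, d, e} is a clique of size 3, and the vertices of any clique must share a bag in every tree decomposition; so some bag has ≥ 3 vertices and tw(G) ≥ 2. The upper and lower bounds meet at 2, so that is the treewidth.

Treewidth 2.
Bags: B1 = {b, c, d}  B2 = {a, c, d}  B3 = {c, d, f}  B4 = {c, d, e}
Tree: B1–B2, B1–B3, B1–B4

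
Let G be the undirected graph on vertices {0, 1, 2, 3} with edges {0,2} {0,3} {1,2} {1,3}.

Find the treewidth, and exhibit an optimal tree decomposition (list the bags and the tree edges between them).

Treewidth 2.
One such decomposition:
Bags: B1 = {0, 1, 3}  B2 = {0, 1, 2}
Tree: B1–B2

The largest bag has 3 vertices, giving width 2; this decomposition certifies tw(G) ≤ 2. The edges 1–3–0–2–1 form a cycle, so G is not a tree and its treewidth is at least 2. Combining the bounds, tw(G) = 2.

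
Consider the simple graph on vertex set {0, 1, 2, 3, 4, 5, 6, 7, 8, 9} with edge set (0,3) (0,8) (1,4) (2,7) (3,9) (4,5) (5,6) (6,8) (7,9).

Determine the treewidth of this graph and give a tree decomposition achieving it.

Treewidth 1.
One such decomposition:
Bags: B1 = {2, 7}  B2 = {7, 9}  B3 = {3, 9}  B4 = {0, 3}  B5 = {0, 8}  B6 = {6, 8}  B7 = {5, 6}  B8 = {4, 5}  B9 = {1, 4}
Tree: B1–B2, B2–B3, B3–B4, B4–B5, B5–B6, B6–B7, B7–B8, B8–B9

Each bag holds 2 vertices, so the decomposition has width 1, which upper-bounds the treewidth. G has an edge, so its treewidth is at least 1. The upper and lower bounds meet at 1, so that is the treewidth.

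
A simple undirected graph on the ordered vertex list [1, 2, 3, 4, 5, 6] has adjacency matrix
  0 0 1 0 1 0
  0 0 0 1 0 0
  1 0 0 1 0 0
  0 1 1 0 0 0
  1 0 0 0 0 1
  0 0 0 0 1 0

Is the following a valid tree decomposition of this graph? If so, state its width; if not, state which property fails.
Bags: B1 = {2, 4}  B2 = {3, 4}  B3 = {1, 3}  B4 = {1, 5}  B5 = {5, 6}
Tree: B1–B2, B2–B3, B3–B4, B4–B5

Yes; width 1.

Every vertex of G appears in some bag (union = {1, 2, 3, 4, 5, 6}); every edge is covered by a bag; and for each vertex v the set of bags containing v is connected in the bag tree. The decomposition is therefore valid. The largest bag has 2 vertices, so the width is 1.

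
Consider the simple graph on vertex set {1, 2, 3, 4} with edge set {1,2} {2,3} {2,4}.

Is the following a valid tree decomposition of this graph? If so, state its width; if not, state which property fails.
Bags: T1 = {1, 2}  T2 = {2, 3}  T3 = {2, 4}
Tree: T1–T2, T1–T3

Vertex coverage: the bags together contain {1, 2, 3, 4}, the full vertex set. Edge coverage: each edge of G has both endpoints in at least one bag. Running intersection: for every vertex, the bags containing it form a connected subtree. All three properties hold, so this is a valid tree decomposition of width max|bag| − 1 = 1, and hence tw(G) ≤ 1.

Yes; width 1.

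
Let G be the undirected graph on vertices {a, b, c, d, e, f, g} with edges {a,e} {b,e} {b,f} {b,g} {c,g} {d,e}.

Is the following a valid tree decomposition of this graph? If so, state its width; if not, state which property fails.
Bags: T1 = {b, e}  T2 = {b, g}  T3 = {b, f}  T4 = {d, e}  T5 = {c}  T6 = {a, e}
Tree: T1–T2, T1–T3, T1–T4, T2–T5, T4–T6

No — edge (g,c) lies in no bag.

A tree decomposition must satisfy three properties: every vertex lies in some bag; for every edge, both endpoints lie together in some bag; and for every vertex, the bags containing it form a connected subtree. Here edge (g,c) lies in no bag, so the decomposition is invalid.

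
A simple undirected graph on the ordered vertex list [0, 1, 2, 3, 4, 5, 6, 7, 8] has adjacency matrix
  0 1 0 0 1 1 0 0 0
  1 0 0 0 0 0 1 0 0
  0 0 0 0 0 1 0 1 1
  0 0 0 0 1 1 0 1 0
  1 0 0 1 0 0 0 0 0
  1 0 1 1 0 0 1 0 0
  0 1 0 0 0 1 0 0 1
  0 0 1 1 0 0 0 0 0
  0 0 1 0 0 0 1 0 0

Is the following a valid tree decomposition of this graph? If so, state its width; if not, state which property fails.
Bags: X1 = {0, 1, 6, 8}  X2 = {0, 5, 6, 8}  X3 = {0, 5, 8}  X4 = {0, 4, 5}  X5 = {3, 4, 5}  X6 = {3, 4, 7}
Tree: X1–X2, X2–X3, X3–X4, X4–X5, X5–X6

A tree decomposition must satisfy three properties: every vertex lies in some bag; for every edge, both endpoints lie together in some bag; and for every vertex, the bags containing it form a connected subtree. Here vertex 2 appears in no bag, so the decomposition is invalid.

No — vertex 2 appears in no bag.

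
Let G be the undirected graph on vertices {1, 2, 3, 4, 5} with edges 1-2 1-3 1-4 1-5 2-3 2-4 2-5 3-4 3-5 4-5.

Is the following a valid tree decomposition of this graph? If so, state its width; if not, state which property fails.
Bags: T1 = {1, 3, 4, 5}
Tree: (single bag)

No — vertex 2 appears in no bag.

A tree decomposition must satisfy three properties: every vertex lies in some bag; for every edge, both endpoints lie together in some bag; and for every vertex, the bags containing it form a connected subtree. Here vertex 2 appears in no bag, so the decomposition is invalid.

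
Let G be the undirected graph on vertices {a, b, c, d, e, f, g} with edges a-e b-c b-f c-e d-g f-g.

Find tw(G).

A width-1 tree decomposition is:
Bags: B1 = {d, g}  B2 = {f, g}  B3 = {b, f}  B4 = {b, c}  B5 = {c, e}  B6 = {a, e}
Tree: B1–B2, B2–B3, B3–B4, B4–B5, B5–B6
The largest bag has 2 vertices, giving width 1; this decomposition certifies tw(G) ≤ 1. Any graph with an edge has treewidth ≥ 1, and G has the edge d–g. Combining the bounds, tw(G) = 1.

1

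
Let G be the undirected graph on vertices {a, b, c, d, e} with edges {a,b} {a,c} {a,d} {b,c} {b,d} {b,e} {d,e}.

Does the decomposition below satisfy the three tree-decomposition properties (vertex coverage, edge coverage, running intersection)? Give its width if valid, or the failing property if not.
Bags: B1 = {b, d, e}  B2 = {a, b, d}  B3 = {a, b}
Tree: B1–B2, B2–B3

A tree decomposition must satisfy three properties: every vertex lies in some bag; for every edge, both endpoints lie together in some bag; and for every vertex, the bags containing it form a connected subtree. Here vertex c appears in no bag, so the decomposition is invalid.

No — vertex c appears in no bag.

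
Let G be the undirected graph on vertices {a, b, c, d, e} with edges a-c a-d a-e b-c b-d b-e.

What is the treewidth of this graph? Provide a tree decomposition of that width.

Every bag has size at most 3, so the width is 3 − 1 = 2 and tw(G) ≤ 2. Since a–d–b–e–a is a cycle in G, G is not acyclic. Forests are exactly the graphs of treewidth ≤ 1, so tw(G) ≥ 2. Therefore the treewidth is 2.

Treewidth 2.
Bags: B1 = {a, b, d}  B2 = {a, b, e}  B3 = {a, b, c}
Tree: B1–B2, B2–B3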